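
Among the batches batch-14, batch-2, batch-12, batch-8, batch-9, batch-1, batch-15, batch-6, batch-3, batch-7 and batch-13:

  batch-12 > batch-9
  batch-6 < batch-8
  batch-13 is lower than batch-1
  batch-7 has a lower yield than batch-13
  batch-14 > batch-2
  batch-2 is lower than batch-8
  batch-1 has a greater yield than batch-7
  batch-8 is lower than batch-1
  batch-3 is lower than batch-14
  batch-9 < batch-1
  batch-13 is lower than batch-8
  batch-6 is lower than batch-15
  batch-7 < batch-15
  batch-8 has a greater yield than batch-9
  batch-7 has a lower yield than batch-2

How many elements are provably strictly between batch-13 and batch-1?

1

Chaining upward from batch-13 reaches: batch-8.
Chaining downward from batch-1 reaches: batch-7, batch-2, batch-6, batch-9, batch-8.
Strictly between batch-13 and batch-1 are those in both lists: batch-8 — 1 element.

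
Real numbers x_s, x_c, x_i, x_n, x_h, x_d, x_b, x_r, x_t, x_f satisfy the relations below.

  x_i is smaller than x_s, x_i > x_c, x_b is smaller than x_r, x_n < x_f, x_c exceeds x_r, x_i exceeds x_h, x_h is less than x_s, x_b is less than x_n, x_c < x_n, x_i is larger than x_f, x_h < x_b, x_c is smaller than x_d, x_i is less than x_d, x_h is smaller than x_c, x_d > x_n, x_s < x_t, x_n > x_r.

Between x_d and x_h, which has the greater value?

x_d

x_h < x_b < x_r < x_c < x_n < x_f < x_i < x_d, by transitivity through x_b, x_r, x_c, x_n, x_f, x_i.
So x_h < x_d; x_d is the larger of the two.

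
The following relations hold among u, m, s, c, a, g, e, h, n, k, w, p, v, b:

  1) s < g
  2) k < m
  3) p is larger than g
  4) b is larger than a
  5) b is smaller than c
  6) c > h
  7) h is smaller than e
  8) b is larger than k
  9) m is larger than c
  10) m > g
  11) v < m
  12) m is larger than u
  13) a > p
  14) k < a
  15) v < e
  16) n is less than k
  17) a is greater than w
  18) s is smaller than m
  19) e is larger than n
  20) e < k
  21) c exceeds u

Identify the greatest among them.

m

Chaining downward from m: directly below it, s, g, u, v, k, c; then h, n, e, b; then a; then p, w.
That covers every other element, and nothing is given above m, so m is the greatest.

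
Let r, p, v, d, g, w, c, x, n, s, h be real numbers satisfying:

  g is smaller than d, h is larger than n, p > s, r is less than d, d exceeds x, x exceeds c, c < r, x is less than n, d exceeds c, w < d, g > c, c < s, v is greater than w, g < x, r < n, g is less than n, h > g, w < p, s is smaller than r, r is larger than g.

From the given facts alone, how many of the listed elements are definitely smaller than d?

6

Directly below d: w, c, g, r, x.
One step further: s (6 so far).
No other element is forced below d by the given relations, so the count is 6.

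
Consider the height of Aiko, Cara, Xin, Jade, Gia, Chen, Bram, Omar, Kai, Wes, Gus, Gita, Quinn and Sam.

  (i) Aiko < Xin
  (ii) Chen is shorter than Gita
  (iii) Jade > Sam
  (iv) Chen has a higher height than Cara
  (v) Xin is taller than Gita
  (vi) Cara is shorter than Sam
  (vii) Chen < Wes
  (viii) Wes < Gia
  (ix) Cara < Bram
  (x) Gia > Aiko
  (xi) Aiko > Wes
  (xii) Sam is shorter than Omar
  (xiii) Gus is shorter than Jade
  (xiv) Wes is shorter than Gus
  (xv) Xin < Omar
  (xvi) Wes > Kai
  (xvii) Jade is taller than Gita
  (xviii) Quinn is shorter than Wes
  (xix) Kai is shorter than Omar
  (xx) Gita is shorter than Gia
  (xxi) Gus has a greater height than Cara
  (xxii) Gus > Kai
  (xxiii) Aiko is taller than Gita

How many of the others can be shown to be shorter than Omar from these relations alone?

Directly below Omar: Kai, Xin, Sam.
One step further: Cara, Gita, Aiko (6 so far).
One step further: Chen, Wes (8 so far).
One step further: Quinn (9 so far).
No other element is forced below Omar by the given relations, so the count is 9.

9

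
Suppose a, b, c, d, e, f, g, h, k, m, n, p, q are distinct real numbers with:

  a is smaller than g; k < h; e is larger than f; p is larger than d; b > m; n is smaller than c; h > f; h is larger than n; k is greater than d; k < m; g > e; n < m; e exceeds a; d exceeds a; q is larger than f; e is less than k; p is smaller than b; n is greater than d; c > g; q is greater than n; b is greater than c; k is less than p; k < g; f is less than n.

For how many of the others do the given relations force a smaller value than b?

The elements the relations force below b are f, a, e, d, k, g, n, m, p, c — no chain reaches any other.
That is 10.

10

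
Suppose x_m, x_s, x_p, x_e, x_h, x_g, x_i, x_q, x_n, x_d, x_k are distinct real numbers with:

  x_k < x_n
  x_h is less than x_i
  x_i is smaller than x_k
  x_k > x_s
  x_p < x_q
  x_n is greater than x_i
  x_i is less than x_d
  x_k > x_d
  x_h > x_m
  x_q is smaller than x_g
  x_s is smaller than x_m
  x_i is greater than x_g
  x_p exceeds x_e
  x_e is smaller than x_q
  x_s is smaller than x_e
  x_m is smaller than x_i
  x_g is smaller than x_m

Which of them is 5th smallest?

Piecing the relations together gives one ordering: x_s < x_e < x_p < x_q < x_g < x_m < x_h < x_i < x_d < x_k < x_n.
Counting 5 from the smallest end gives x_g.

x_g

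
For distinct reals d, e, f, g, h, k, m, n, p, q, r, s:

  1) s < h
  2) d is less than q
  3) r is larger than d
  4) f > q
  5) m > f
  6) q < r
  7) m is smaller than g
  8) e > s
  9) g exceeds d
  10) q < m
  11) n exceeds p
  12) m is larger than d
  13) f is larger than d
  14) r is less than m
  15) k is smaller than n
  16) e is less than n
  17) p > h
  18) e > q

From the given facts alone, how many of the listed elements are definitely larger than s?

From s the given relations immediately reach h, e.
From those, p, n — 4 in total.
No other element is forced above s by the given relations, so the count is 4.

4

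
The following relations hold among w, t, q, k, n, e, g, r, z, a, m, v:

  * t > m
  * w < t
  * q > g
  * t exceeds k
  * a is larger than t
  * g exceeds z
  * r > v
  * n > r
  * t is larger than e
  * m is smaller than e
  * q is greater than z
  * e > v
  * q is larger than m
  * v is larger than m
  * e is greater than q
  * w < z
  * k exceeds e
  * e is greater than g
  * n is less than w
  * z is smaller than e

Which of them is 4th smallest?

n

The consecutive relations fix a unique order: m < v < r < n < w < z < g < q < e < k < t < a.
The 4th smallest is n.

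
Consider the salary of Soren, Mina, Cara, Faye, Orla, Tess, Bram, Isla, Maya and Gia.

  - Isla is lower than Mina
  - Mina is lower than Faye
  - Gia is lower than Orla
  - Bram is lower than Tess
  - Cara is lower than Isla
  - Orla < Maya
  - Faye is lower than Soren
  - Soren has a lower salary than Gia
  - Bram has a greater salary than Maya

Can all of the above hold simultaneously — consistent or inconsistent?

The single ordering Cara < Isla < Mina < Faye < Soren < Gia < Orla < Maya < Bram < Tess satisfies every listed relation, so no contradiction arises.

consistent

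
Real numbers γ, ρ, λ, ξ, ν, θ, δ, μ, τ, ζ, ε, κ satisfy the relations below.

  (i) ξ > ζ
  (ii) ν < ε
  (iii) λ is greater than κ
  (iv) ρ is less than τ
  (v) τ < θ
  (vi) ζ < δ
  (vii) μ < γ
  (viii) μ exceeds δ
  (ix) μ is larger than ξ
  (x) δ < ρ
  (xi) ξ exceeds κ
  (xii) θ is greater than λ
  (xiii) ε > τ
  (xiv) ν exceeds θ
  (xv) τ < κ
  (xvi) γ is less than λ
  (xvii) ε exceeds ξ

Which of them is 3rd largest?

θ

Chaining the given pairs: ζ < δ < ρ < τ < κ < ξ < μ < γ < λ < θ < ν < ε.
Counting 3 from the largest end gives θ.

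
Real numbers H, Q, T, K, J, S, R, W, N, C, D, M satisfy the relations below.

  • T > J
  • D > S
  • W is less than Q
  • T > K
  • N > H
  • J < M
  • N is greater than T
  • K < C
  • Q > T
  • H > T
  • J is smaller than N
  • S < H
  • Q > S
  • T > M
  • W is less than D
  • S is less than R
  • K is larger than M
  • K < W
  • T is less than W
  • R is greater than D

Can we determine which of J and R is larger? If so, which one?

J < M and M < T give J < T.
Then T < W extends the chain to W.
Then W < D extends the chain to D.
Then D < R extends the chain to R.
So R is larger.

R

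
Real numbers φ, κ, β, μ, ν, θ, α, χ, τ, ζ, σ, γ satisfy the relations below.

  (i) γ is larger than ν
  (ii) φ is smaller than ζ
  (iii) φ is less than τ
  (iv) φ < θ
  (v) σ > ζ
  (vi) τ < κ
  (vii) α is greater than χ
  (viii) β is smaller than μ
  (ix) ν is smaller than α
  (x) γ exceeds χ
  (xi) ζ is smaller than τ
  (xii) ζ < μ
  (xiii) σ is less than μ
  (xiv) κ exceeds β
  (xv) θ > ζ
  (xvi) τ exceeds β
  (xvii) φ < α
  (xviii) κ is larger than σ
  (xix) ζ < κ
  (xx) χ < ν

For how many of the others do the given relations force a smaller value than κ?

5

Directly below κ: β, ζ, τ, σ.
One step further: φ (5 so far).
No other element is forced below κ by the given relations, so the count is 5.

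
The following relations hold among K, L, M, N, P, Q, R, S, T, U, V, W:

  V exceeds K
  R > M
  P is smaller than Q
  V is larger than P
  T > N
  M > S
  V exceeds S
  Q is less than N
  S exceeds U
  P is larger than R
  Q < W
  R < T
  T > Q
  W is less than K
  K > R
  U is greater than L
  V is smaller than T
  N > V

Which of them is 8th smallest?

W

Chaining the given pairs: L < U < S < M < R < P < Q < W < K < V < N < T.
The 8th smallest is W.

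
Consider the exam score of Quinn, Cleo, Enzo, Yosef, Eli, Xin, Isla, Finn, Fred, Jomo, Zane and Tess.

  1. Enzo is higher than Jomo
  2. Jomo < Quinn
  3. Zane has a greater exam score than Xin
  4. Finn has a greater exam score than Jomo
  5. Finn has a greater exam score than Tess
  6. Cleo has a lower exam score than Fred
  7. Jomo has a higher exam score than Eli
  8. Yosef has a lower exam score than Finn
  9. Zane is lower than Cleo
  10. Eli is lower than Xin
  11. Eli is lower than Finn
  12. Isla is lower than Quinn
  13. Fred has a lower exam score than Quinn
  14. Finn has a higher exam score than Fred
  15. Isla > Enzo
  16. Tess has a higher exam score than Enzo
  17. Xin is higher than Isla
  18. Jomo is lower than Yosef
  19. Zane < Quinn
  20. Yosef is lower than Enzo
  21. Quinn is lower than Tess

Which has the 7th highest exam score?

The consecutive relations fix a unique order: Eli < Jomo < Yosef < Enzo < Isla < Xin < Zane < Cleo < Fred < Quinn < Tess < Finn.
Counting 7 from the largest end gives Xin.

Xin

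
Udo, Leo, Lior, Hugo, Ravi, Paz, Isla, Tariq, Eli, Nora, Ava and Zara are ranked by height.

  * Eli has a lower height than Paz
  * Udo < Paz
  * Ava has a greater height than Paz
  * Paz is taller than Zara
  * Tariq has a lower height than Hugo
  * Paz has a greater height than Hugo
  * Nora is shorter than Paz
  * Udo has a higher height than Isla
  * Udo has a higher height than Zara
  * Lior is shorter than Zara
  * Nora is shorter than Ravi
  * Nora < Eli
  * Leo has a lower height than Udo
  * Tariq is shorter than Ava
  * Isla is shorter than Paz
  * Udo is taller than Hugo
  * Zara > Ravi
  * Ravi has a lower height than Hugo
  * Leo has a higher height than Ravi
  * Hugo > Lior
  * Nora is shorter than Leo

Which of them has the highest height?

Chaining downward from Ava: directly below it, Tariq, Paz; then Nora, Eli, Hugo, Isla, Zara, Udo; then Ravi, Lior, Leo.
That covers every other element, and nothing is given above Ava, so Ava is the highest height.

Ava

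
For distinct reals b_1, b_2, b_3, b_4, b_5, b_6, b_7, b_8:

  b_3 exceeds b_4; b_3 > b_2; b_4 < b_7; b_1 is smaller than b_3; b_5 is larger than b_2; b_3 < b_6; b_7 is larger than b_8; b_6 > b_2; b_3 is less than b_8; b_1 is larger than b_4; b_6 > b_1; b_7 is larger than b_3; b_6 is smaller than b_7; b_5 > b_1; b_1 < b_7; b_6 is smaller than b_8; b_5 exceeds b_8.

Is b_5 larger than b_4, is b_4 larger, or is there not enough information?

b_5

b_4 < b_1 < b_3 < b_6 < b_8 < b_5, by transitivity through b_1, b_3, b_6, b_8.
So b_5 is larger.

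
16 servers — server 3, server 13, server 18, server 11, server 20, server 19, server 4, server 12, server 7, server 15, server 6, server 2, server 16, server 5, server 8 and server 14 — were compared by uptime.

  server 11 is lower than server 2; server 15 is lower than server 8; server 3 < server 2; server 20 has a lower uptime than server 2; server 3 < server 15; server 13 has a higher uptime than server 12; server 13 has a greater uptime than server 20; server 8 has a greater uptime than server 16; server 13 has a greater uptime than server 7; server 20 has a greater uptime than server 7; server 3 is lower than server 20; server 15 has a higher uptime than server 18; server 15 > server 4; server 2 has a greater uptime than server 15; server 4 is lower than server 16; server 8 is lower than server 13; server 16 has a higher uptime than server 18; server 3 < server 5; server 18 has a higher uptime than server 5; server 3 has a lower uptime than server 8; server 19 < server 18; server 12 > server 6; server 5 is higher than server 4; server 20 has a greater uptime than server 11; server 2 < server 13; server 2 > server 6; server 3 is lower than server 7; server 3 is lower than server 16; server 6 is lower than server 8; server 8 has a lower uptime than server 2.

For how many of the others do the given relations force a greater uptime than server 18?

The elements the relations force above server 18 are server 16, server 15, server 8, server 2, server 13 — no chain reaches any other.
That is 5.

5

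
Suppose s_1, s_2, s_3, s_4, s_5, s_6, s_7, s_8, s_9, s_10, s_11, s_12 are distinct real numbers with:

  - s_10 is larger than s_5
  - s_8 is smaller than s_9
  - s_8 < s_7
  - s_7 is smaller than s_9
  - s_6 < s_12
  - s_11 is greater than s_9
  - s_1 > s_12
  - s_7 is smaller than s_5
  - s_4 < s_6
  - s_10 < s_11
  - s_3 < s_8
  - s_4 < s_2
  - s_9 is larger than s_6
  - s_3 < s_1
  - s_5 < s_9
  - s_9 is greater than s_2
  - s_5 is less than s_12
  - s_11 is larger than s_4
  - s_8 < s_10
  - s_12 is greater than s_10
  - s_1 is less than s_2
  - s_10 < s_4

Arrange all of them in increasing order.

Each adjacent pair is fixed by a given relation: s_3 < s_8; s_8 < s_7; s_7 < s_5; s_5 < s_10; s_10 < s_4; s_4 < s_6; s_6 < s_12; s_12 < s_1; s_1 < s_2; s_2 < s_9; s_9 < s_11. Chaining them end to end gives the full order.

s_3 < s_8 < s_7 < s_5 < s_10 < s_4 < s_6 < s_12 < s_1 < s_2 < s_9 < s_11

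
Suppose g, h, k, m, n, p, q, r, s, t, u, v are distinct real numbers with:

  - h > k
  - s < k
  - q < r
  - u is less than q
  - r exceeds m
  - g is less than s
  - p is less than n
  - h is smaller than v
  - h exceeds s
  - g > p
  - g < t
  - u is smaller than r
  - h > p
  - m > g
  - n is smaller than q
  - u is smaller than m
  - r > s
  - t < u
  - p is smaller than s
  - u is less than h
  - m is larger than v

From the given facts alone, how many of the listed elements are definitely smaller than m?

8

The elements the relations force below m are p, g, s, t, u, k, h, v — no chain reaches any other.
That is 8.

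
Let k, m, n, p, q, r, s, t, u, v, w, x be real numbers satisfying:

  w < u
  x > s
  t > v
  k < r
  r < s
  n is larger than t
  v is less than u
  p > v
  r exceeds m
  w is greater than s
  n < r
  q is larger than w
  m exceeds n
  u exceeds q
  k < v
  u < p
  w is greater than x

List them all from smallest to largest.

Nothing is placed below k, so it is least; from there k < v; v < t; t < n; n < m; m < r; r < s; s < x; x < w; w < q; q < u; u < p, each given directly.

k < v < t < n < m < r < s < x < w < q < u < p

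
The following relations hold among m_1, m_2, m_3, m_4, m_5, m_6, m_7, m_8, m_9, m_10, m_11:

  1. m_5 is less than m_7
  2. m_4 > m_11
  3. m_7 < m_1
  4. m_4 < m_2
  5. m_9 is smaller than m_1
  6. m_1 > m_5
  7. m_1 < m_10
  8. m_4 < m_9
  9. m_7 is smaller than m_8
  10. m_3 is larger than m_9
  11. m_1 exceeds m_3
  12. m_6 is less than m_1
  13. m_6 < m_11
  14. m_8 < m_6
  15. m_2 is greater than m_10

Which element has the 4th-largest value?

Chaining the given pairs: m_5 < m_7 < m_8 < m_6 < m_11 < m_4 < m_9 < m_3 < m_1 < m_10 < m_2.
Counting 4 from the largest end gives m_3.

m_3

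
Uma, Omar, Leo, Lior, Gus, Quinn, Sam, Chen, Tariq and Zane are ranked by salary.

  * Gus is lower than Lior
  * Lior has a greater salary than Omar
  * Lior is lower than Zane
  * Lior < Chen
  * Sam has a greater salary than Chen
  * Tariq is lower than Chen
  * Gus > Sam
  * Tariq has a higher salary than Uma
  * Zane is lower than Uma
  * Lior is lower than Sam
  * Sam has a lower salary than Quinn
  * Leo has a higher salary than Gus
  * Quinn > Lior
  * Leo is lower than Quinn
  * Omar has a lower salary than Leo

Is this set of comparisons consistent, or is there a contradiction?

We have Gus < Lior stated directly, yet also Lior < Zane < Uma < Tariq < Chen < Sam < Gus by chaining the others — so Lior < Gus. Contradiction.

inconsistent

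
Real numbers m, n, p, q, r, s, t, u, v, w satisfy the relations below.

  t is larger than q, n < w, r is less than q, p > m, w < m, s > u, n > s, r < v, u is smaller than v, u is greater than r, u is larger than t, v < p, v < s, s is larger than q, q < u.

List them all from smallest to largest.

r < q < t < u < v < s < n < w < m < p

Nothing is placed below r, so it is least; from there r < q; q < t; t < u; u < v; v < s; s < n; n < w; w < m; m < p, each given directly.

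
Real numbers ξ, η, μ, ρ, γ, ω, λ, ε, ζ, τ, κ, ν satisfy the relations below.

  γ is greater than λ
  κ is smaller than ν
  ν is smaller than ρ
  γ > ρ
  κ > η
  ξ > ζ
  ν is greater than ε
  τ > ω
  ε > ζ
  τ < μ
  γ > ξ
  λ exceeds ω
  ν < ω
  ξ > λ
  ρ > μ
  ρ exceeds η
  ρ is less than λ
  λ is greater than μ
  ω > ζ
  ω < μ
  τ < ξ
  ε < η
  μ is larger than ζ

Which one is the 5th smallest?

ν

Piecing the relations together gives one ordering: ζ < ε < η < κ < ν < ω < τ < μ < ρ < λ < ξ < γ.
The 5th smallest is ν.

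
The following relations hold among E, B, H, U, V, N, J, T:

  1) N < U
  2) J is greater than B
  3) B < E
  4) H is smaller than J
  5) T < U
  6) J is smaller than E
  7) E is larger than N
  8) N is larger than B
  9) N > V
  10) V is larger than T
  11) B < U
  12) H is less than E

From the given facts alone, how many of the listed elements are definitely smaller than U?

4

From U the given relations immediately reach T, B, N.
From those, V — 4 in total.
Nothing else is reachable below U; 4 in all.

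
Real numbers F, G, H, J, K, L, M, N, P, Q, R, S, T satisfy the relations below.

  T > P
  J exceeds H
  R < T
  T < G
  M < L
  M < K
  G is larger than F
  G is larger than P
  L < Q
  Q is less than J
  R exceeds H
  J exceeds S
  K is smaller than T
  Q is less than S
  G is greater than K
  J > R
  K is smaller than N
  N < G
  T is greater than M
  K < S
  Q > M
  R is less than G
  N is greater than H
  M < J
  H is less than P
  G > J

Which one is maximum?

G

F is not greatest since F < G; H is not greatest since H < J; R is not greatest since R < T; M is not greatest since M < L; L is not greatest since L < Q; K is not greatest since K < N; Q is not greatest since Q < S; P is not greatest since P < G; S is not greatest since S < J; J is not greatest since J < G; N is not greatest since N < G; T is not greatest since T < G.
Only G has nothing above it, so G is the maximum.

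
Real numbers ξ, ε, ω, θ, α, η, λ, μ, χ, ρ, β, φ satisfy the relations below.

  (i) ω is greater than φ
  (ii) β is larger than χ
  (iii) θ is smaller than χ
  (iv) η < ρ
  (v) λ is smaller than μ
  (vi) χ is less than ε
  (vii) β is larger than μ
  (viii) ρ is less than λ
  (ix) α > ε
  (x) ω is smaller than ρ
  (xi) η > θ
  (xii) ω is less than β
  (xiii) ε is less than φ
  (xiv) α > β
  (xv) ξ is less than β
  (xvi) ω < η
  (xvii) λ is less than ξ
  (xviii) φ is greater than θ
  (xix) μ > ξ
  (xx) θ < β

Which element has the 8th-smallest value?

λ

Piecing the relations together gives one ordering: θ < χ < ε < φ < ω < η < ρ < λ < ξ < μ < β < α.
The 8th smallest is λ.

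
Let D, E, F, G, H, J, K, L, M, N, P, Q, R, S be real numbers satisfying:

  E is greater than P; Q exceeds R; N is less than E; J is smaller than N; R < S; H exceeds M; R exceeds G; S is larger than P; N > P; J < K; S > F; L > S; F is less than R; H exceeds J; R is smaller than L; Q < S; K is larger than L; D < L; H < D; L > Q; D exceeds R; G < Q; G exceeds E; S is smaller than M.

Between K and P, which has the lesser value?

The relevant relations are P < N; N < E; E < G; G < R; R < Q; Q < S; S < M; M < H; H < D; D < L; L < K.
Together: P < N < E < G < R < Q < S < M < H < D < L < K.
So P < K; P is the smaller of the two.

P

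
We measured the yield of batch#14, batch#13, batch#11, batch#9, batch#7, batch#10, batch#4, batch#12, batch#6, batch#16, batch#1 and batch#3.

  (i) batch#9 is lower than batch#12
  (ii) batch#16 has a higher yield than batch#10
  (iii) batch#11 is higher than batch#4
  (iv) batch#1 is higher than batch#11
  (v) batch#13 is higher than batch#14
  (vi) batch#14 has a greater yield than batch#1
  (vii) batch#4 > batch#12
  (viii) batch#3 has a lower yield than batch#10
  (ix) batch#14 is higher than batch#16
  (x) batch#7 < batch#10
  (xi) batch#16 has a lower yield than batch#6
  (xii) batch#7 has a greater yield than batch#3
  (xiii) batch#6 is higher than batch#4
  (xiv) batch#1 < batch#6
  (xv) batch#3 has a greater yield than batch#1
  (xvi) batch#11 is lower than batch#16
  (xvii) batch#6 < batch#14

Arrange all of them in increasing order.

batch#9 < batch#12 < batch#4 < batch#11 < batch#1 < batch#3 < batch#7 < batch#10 < batch#16 < batch#6 < batch#14 < batch#13

Each adjacent pair is fixed by a given relation: batch#9 < batch#12; batch#12 < batch#4; batch#4 < batch#11; batch#11 < batch#1; batch#1 < batch#3; batch#3 < batch#7; batch#7 < batch#10; batch#10 < batch#16; batch#16 < batch#6; batch#6 < batch#14; batch#14 < batch#13. Chaining them end to end gives the full order.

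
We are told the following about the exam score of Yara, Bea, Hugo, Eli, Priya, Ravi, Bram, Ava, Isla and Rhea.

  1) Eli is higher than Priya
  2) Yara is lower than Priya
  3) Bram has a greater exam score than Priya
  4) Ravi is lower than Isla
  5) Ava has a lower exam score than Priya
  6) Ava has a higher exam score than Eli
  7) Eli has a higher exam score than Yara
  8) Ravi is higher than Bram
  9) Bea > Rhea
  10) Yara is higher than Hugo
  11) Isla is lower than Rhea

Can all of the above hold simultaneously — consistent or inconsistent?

We have Priya < Eli stated directly, yet also Eli < Ava < Priya by chaining the others — so Eli < Priya. Contradiction.

inconsistent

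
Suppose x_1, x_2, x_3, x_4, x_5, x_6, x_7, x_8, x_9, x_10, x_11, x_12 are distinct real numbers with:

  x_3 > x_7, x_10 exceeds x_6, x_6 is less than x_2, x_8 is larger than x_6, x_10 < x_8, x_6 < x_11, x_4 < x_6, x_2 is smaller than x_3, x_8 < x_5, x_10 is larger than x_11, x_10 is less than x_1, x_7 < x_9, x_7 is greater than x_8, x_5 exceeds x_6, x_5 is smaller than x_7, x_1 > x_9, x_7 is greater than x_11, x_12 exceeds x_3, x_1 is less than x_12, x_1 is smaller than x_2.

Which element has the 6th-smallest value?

The consecutive relations fix a unique order: x_4 < x_6 < x_11 < x_10 < x_8 < x_5 < x_7 < x_9 < x_1 < x_2 < x_3 < x_12.
Counting 6 from the smallest end gives x_5.

x_5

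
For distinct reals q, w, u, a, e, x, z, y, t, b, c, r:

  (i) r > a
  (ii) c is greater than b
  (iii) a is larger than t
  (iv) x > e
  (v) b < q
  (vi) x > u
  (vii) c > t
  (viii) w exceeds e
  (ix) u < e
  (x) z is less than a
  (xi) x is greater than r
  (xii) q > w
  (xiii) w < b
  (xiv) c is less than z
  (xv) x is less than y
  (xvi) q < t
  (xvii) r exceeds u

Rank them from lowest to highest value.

The consecutive links are each given: u < e; e < w; w < b; b < q; q < t; t < c; c < z; z < a; a < r; r < x; x < y.

u < e < w < b < q < t < c < z < a < r < x < y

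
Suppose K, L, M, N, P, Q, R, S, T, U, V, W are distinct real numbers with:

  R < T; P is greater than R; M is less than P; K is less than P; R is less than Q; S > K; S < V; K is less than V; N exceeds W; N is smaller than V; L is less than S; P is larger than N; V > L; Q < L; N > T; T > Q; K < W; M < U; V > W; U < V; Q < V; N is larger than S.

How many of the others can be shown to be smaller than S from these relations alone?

4

From S the given relations immediately reach K, L.
From those, Q — 3 in total.
From those, R — 4 in total.
Nothing else is reachable below S; 4 in all.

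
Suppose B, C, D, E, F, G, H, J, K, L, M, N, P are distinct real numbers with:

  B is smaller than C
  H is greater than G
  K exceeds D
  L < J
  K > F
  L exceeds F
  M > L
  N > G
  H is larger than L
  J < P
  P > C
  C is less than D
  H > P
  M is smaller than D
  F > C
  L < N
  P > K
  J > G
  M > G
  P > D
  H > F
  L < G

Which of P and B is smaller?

Chaining the given relations: B < C < F < L < G < M < D < K < P.
So B < P; B is the smaller of the two.

B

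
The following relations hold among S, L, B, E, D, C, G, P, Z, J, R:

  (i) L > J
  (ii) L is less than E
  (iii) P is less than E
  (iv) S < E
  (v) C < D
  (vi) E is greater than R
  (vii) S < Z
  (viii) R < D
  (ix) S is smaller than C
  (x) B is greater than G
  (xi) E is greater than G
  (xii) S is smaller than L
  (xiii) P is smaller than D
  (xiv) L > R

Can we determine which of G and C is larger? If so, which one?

undetermined

Following every chain through G: above G we get B, E.
C is not reached, and no chain runs the other way from C to G.
So the given relations leave the order of G and C undetermined.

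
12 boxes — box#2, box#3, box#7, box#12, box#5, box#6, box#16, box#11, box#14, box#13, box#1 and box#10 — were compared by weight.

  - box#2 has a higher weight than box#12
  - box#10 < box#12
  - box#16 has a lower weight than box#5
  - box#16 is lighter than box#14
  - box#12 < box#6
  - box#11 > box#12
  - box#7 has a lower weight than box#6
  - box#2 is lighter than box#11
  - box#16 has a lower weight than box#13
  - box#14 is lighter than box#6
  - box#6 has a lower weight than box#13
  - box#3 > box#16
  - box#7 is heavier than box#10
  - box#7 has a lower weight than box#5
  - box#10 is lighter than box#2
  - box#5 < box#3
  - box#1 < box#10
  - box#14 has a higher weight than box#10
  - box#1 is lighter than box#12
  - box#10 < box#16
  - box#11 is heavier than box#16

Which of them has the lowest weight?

Chaining upward from box#1: directly above it, box#10, box#12; then box#16, box#7, box#2, box#14, box#11, box#6; then box#5, box#3, box#13.
That covers every other element, and nothing is given below box#1, so box#1 is the lowest weight.

box#1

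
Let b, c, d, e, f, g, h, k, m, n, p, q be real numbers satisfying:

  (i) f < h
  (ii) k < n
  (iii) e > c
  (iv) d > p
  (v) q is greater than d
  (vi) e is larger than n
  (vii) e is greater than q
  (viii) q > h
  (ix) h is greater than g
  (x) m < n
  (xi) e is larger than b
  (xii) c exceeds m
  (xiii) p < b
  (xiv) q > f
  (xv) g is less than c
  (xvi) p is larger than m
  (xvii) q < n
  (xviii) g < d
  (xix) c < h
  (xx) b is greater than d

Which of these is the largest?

e

m is not greatest since m < c; k is not greatest since k < n; g is not greatest since g < h; p is not greatest since p < d; d is not greatest since d < q; b is not greatest since b < e; f is not greatest since f < h; c is not greatest since c < e; h is not greatest since h < q; q is not greatest since q < e; n is not greatest since n < e.
Only e has nothing above it, so e is the largest.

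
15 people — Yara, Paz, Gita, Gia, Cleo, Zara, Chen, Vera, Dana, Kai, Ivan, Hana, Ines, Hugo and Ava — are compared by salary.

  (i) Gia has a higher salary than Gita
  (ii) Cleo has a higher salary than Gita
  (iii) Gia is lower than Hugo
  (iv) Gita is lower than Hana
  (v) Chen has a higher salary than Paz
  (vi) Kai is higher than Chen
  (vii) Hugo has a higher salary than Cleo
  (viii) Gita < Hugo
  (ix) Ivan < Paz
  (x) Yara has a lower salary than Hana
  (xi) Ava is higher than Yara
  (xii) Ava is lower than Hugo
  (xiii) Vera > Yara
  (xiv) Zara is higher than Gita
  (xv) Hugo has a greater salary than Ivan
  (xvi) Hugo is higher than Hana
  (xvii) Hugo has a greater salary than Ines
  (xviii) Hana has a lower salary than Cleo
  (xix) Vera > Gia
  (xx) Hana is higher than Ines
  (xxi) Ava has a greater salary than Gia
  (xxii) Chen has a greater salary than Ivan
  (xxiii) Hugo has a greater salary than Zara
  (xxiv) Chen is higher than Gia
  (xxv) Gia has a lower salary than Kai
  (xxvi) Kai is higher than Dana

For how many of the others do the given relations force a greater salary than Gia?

The elements the relations force above Gia are Ava, Vera, Chen, Hugo, Kai — no chain reaches any other.
That is 5.

5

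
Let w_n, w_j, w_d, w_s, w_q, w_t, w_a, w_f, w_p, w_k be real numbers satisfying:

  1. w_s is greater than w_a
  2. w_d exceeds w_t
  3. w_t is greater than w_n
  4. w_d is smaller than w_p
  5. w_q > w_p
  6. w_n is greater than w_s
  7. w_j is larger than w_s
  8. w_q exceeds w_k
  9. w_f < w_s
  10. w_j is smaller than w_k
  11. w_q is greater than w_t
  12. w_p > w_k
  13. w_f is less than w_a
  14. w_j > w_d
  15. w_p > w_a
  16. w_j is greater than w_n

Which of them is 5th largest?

w_d

Chaining the given pairs: w_f < w_a < w_s < w_n < w_t < w_d < w_j < w_k < w_p < w_q.
Counting 5 from the largest end gives w_d.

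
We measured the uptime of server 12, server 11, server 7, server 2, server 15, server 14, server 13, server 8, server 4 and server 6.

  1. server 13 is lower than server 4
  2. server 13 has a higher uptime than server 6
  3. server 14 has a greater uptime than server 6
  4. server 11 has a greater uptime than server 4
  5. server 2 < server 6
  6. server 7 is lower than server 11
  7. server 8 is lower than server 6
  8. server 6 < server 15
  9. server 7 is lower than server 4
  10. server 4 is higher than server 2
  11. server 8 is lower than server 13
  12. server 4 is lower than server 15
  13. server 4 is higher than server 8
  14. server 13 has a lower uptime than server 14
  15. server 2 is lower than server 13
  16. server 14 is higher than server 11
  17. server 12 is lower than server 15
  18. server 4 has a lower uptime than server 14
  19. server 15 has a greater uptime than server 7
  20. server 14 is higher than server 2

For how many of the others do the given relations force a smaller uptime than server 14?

The elements the relations force below server 14 are server 8, server 7, server 2, server 6, server 13, server 4, server 11 — no chain reaches any other.
That is 7.

7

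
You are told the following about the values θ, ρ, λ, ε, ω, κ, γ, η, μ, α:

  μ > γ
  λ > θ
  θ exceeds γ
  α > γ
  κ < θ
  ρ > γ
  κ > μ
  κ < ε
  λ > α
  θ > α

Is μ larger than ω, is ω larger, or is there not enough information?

Following every chain through μ: above μ we get κ, θ, λ, ε; below μ we get γ.
ω is not reached, and no chain runs the other way from ω to μ.
So the given relations leave the order of μ and ω undetermined.

undetermined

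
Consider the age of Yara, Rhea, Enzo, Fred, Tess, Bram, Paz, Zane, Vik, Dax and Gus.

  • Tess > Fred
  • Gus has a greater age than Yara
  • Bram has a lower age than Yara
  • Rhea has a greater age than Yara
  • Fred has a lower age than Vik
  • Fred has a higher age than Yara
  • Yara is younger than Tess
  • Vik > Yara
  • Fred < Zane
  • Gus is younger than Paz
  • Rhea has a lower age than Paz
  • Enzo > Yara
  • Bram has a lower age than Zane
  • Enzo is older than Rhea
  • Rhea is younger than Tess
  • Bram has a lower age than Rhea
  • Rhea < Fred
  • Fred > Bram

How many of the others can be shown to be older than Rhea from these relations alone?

The elements the relations force above Rhea are Fred, Paz, Vik, Tess, Enzo, Zane — no chain reaches any other.
That is 6.

6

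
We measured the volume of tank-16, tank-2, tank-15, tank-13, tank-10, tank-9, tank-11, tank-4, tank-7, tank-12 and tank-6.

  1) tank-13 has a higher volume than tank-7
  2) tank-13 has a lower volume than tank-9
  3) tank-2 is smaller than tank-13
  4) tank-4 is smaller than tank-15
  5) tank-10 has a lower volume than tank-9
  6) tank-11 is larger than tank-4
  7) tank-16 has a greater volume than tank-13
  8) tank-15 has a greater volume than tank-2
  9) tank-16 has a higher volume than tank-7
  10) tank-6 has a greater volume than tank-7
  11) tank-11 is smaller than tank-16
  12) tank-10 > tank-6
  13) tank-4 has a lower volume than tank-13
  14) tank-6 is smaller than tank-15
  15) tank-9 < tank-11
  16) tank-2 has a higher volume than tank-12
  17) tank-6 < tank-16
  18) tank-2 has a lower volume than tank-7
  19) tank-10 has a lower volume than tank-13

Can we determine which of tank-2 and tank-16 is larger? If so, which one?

tank-16

tank-2 < tank-7 < tank-6 < tank-10 < tank-13 < tank-9 < tank-11 < tank-16, by transitivity through tank-7, tank-6, tank-10, tank-13, tank-9, tank-11.
So tank-16 is larger.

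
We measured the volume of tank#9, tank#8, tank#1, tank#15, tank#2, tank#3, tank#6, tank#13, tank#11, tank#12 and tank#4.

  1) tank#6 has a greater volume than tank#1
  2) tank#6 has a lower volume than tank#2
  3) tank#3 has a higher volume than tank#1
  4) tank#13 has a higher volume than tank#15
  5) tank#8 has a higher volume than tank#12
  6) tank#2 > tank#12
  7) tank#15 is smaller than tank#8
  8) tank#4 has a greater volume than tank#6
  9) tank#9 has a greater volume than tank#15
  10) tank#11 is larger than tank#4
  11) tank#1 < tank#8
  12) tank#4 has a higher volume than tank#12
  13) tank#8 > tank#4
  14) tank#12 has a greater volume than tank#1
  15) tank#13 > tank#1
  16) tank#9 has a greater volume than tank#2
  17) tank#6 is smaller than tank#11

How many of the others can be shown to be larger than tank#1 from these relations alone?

9

From tank#1 the given relations immediately reach tank#12, tank#6, tank#8, tank#13, tank#3.
From those, tank#4, tank#2, tank#11 — 8 in total.
From those, tank#9 — 9 in total.
Nothing else is reachable above tank#1; 9 in all.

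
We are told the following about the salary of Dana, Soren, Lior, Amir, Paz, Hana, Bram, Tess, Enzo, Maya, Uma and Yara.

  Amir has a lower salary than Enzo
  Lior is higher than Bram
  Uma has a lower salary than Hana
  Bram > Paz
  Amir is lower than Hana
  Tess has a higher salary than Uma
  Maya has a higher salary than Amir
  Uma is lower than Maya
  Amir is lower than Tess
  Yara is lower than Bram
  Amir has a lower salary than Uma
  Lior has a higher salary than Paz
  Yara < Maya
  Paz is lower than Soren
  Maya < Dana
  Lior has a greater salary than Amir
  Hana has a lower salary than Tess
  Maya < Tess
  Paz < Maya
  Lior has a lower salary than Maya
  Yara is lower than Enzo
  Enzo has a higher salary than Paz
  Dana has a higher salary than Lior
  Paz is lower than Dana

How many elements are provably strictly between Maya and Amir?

2

The relations place Amir below Maya. An element lies strictly between them when it is forced above Amir and also forced below Maya.
Above Amir: {Lior, Uma, Enzo, Hana, Tess, Dana}. Below Maya: {Paz, Yara, Bram, Lior, Uma}.
Intersection: {Lior, Uma} — 2.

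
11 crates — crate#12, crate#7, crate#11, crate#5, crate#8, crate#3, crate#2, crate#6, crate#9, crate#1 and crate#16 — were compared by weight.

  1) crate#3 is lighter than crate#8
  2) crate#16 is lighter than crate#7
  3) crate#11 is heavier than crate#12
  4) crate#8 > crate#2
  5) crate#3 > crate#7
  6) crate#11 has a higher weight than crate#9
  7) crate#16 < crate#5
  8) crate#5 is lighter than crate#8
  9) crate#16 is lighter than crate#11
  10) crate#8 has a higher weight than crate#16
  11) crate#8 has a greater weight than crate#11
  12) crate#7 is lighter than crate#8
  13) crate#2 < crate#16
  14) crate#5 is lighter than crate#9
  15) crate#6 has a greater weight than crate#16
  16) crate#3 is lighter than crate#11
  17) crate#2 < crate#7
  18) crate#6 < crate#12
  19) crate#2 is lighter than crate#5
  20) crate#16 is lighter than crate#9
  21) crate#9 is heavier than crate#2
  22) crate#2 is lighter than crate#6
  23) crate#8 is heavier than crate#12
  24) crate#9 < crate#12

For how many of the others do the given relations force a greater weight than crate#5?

Directly above crate#5: crate#9, crate#8.
One step further: crate#12, crate#11 (4 so far).
No other element is forced above crate#5 by the given relations, so the count is 4.

4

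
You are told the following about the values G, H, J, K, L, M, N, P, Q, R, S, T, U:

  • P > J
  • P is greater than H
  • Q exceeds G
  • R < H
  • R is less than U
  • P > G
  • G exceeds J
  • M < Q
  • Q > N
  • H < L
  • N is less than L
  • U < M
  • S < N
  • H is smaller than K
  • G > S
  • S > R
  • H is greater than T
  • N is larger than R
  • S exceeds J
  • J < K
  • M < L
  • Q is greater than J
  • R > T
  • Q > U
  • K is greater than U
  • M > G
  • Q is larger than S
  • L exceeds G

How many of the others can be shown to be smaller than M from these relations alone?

Directly below M: U, G.
One step further: J, R, S (5 so far).
One step further: T (6 so far).
Nothing else is reachable below M; 6 in all.

6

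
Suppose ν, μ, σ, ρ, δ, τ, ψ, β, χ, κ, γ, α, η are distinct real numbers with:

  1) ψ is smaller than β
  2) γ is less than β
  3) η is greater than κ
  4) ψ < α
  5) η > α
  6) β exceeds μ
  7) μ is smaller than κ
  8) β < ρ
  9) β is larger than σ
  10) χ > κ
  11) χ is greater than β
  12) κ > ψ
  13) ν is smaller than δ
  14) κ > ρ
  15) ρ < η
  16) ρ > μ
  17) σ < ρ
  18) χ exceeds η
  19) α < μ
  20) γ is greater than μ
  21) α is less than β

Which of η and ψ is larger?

Following the relations from ψ: ψ < α < μ < γ < β < ρ < κ < η.
So ψ < η; η is the larger of the two.

η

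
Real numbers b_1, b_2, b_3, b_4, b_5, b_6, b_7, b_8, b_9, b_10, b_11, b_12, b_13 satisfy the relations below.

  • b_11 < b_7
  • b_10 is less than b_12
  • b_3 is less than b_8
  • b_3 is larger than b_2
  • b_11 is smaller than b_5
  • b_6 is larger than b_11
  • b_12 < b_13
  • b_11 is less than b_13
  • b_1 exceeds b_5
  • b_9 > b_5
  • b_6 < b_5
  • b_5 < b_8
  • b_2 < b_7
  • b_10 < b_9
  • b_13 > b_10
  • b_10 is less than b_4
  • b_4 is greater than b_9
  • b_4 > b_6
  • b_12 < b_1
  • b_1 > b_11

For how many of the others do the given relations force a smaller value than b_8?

Directly below b_8: b_5, b_3.
One step further: b_2, b_11, b_6 (5 so far).
Nothing else is reachable below b_8; 5 in all.

5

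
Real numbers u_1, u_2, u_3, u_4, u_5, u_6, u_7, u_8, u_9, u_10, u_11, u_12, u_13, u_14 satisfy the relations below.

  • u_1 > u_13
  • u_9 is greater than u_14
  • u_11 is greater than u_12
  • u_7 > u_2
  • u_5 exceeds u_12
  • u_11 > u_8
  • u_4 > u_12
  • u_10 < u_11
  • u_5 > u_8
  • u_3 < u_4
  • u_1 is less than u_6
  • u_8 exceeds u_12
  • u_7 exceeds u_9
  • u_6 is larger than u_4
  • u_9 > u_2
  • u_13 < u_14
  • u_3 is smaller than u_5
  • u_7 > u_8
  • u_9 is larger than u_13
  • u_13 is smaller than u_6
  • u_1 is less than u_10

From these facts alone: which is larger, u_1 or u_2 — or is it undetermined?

undetermined

Following every chain through u_1: above u_1 we get u_10, u_6, u_11; below u_1 we get u_13.
u_2 is not reached, and no chain runs the other way from u_2 to u_1.
So the given relations leave the order of u_1 and u_2 undetermined.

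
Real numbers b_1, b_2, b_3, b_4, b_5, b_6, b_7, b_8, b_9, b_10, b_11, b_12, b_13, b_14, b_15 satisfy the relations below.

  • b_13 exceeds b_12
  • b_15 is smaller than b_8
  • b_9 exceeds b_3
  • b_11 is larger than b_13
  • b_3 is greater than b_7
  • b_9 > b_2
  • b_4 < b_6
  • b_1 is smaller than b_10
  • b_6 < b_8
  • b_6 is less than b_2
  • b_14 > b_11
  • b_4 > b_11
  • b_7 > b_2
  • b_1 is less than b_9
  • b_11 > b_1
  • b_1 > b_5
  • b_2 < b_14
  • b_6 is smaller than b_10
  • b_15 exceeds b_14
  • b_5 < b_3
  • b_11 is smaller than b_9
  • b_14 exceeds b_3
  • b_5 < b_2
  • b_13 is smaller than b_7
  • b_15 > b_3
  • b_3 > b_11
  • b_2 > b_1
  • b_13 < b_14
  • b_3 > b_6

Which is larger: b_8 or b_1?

b_8

b_1 < b_11 < b_4 < b_6 < b_2 < b_7 < b_3 < b_14 < b_15 < b_8, by transitivity through b_11, b_4, b_6, b_2, b_7, b_3, b_14, b_15.
So b_1 < b_8; b_8 is the larger of the two.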